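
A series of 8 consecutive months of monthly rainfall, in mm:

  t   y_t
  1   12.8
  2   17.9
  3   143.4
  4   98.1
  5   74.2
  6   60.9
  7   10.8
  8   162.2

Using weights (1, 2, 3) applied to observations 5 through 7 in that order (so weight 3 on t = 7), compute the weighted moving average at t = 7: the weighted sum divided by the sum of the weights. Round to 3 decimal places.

Weighted sum: 1·74.2 + 2·60.9 + 3·10.8 = 74.2 + 121.8 + 32.4 = 228.4
Weight total: 1 + 2 + 3 = 6
WMA = 228.4 / 6 = 38.067

38.067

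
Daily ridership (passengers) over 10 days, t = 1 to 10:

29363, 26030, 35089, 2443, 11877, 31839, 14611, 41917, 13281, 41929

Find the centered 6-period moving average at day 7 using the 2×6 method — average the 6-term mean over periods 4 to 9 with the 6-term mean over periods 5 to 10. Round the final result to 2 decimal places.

Sum over 4–9: 2443 + 11877 + 31839 + 14611 + 41917 + 13281 = 115968
Sum over 5–10: 11877 + 31839 + 14611 + 41917 + 13281 + 41929 = 155454
CMA at t=7 = (115968 + 155454) / (2·6) = 271422 / 12 = 22618.50

22618.50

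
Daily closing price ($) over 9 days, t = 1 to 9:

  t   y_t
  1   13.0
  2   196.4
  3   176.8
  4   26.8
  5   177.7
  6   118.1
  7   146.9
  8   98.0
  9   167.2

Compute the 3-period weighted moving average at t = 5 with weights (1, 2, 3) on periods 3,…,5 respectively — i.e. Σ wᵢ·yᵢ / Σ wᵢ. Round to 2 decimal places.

127.25

Weighted sum: 1·176.8 + 2·26.8 + 3·177.7 = 176.8 + 53.6 + 533.1 = 763.5
Weight total: 1 + 2 + 3 = 6
WMA = 763.5 / 6 = 127.25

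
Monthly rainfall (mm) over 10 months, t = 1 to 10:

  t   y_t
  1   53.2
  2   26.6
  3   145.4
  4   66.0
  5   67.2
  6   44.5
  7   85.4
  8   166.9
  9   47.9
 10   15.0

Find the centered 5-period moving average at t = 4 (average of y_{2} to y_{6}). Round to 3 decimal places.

69.940

Sum of periods 2–6: 26.6 + 145.4 + 66.0 + 67.2 + 44.5 = 349.7
Divide by 5: 349.7 / 5 = 69.940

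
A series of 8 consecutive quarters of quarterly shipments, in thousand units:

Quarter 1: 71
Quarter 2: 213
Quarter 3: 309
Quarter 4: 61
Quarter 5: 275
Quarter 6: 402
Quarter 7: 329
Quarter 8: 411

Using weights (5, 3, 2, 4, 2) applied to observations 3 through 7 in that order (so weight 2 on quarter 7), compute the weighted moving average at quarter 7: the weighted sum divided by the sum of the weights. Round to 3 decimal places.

284.000

Weighted sum: 5·309 + 3·61 + 2·275 + 4·402 + 2·329 = 1545 + 183 + 550 + 1608 + 658 = 4544
Weight total: 5 + 3 + 2 + 4 + 2 = 16
WMA = 4544 / 16 = 284.000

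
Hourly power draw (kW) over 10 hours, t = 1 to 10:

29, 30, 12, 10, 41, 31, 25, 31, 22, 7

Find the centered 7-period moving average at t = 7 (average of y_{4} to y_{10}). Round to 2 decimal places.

23.86

Sum of periods 4–10: 10 + 41 + 31 + 25 + 31 + 22 + 7 = 167
Divide by 7: 167 / 7 = 23.86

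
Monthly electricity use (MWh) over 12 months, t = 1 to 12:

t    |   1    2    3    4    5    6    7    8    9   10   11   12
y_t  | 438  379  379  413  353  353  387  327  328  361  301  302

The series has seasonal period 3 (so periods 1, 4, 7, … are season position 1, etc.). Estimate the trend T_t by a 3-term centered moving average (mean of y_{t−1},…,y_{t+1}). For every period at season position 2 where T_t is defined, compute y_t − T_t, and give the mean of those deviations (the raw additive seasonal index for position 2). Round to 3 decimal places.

-20.083

Season position 2 occurs at t = 2, 5, 8, 11 (where T_t is defined).
t=2: T_2 = 398.66667; y_2 − T_2 = 379 − 398.66667 = -19.66667
t=5: T_5 = 373.00000; y_5 − T_5 = 353 − 373.00000 = -20.00000
t=8: T_8 = 347.33333; y_8 − T_8 = 327 − 347.33333 = -20.33333
t=11: T_11 = 321.33333; y_11 − T_11 = 301 − 321.33333 = -20.33333
Mean deviation: (-19.66667 + -20.00000 + -20.33333 + -20.33333) / 4 = -20.083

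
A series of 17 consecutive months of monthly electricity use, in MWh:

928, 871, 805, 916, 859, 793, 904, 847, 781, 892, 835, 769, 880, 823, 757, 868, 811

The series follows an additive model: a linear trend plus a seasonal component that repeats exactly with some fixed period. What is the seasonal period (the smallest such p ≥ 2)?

3

First differences y_{t+1} − y_t: -57, -66, 111, -57, -66, 111, -57, -66, …
The difference pattern repeats every 3 terms and not for any smaller step, so p = 3.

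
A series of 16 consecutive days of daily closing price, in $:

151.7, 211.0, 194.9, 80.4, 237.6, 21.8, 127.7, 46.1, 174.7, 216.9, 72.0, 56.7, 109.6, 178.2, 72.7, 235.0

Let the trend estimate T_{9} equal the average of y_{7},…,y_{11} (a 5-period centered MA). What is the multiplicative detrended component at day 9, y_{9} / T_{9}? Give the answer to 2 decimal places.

Trend T_9 = (127.7 + 46.1 + 174.7 + 216.9 + 72.0) / 5 = 637.4/5 = 127.4800
Ratio to trend: 174.7 / 127.4800 = 1.37

1.37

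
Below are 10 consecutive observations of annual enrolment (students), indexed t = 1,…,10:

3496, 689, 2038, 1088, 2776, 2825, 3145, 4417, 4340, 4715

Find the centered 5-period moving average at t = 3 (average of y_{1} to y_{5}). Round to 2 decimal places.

2017.40

Sum of periods 1–5: 3496 + 689 + 2038 + 1088 + 2776 = 10087
Divide by 5: 10087 / 5 = 2017.40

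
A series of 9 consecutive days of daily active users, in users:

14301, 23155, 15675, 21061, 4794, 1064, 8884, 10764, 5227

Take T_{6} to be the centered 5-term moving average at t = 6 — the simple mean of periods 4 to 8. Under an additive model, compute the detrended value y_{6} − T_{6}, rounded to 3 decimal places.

Trend T_6 = (21061 + 4794 + 1064 + 8884 + 10764) / 5 = 46567/5 = 9313.40000
Detrended value: 1064 − 9313.40000 = -8249.400

-8249.400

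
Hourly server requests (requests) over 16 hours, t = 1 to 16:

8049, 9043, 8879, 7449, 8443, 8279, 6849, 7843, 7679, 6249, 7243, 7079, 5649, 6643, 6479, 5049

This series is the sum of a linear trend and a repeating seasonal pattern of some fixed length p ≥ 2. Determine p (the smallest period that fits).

3

First differences y_{t+1} − y_t: 994, -164, -1430, 994, -164, -1430, 994, -164, …
The difference pattern repeats every 3 terms and not for any smaller step, so p = 3.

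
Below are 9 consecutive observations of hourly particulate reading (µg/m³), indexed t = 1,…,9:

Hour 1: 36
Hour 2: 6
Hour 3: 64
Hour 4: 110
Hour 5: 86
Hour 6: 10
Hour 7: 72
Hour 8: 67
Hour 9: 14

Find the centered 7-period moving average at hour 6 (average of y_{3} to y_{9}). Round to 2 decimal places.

60.43

Sum of periods 3–9: 64 + 110 + 86 + 10 + 72 + 67 + 14 = 423
Divide by 7: 423 / 7 = 60.43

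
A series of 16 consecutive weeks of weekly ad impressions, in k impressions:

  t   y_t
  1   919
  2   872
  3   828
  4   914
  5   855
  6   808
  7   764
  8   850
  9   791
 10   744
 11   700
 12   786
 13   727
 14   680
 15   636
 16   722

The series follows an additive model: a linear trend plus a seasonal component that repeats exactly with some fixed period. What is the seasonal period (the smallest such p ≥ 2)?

First differences y_{t+1} − y_t: -47, -44, 86, -59, -47, -44, 86, -59, -47, -44, …
The difference pattern repeats every 4 terms and not for any smaller step, so p = 4.

4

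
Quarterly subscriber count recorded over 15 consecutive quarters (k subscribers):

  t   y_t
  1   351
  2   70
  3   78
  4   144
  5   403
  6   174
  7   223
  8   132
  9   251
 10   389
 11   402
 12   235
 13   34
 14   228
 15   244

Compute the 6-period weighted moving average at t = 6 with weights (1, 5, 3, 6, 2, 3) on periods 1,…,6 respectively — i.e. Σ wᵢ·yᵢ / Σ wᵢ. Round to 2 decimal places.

Weighted sum: 1·351 + 5·70 + 3·78 + 6·144 + 2·403 + 3·174 = 351 + 350 + 234 + 864 + 806 + 522 = 3127
Weight total: 1 + 5 + 3 + 6 + 2 + 3 = 20
WMA = 3127 / 20 = 156.35

156.35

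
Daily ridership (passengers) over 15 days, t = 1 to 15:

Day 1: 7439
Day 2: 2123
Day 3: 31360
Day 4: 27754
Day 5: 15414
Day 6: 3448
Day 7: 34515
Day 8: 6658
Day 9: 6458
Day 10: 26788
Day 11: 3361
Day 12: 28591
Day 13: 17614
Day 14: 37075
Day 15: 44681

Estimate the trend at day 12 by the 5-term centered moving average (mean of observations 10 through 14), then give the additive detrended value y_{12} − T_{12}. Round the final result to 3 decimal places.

5905.200

Trend T_12 = (26788 + 3361 + 28591 + 17614 + 37075) / 5 = 113429/5 = 22685.80000
Detrended value: 28591 − 22685.80000 = 5905.200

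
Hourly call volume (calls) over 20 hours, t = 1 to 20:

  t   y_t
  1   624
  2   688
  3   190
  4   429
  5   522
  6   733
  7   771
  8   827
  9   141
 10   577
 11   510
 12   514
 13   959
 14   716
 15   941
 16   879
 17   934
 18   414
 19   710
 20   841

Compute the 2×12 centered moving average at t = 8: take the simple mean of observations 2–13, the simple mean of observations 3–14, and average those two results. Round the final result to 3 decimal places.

572.917

Sum over 2–13: 688 + 190 + 429 + 522 + 733 + 771 + 827 + 141 + 577 + 510 + 514 + 959 = 6861
Sum over 3–14: 190 + 429 + 522 + 733 + 771 + 827 + 141 + 577 + 510 + 514 + 959 + 716 = 6889
CMA at t=8 = (6861 + 6889) / (2·12) = 13750 / 24 = 572.917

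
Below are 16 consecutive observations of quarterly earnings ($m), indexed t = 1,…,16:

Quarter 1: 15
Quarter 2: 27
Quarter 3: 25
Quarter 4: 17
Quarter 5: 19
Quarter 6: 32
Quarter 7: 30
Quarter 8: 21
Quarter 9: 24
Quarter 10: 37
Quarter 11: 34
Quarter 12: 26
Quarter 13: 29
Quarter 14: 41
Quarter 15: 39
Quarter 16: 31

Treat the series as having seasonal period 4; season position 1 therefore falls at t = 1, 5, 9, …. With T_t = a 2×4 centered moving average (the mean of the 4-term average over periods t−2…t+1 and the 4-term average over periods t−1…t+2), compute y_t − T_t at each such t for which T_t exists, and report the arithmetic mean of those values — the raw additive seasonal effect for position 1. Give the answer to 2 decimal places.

Season position 1 occurs at t = 5, 9, 13 (where T_t is defined).
t=5: T_5 = 23.8750; y_5 − T_5 = 19 − 23.8750 = -4.8750
t=9: T_9 = 28.5000; y_9 − T_9 = 24 − 28.5000 = -4.5000
t=13: T_13 = 33.1250; y_13 − T_13 = 29 − 33.1250 = -4.1250
Mean deviation: (-4.8750 + -4.5000 + -4.1250) / 3 = -4.50

-4.50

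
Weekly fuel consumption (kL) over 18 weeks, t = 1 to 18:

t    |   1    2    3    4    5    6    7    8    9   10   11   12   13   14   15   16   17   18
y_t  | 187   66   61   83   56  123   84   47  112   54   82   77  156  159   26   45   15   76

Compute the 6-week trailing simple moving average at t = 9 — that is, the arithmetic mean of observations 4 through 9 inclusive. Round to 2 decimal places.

84.17

Sum of periods 4–9: 83 + 56 + 123 + 84 + 47 + 112 = 505
Divide by 6: 505 / 6 = 84.17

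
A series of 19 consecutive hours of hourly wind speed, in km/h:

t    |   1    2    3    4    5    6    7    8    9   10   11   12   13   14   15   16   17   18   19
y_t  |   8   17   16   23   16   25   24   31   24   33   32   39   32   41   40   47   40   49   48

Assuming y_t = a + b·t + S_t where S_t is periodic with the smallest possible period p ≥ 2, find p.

4

First differences y_{t+1} − y_t: 9, -1, 7, -7, 9, -1, 7, -7, 9, -1, …
The difference pattern repeats every 4 terms and not for any smaller step, so p = 4.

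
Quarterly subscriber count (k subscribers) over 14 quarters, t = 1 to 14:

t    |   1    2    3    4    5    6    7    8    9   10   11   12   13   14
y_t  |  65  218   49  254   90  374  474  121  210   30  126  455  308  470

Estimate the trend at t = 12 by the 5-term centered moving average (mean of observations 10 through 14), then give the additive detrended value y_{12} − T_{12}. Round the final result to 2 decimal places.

177.20

Trend T_12 = (30 + 126 + 455 + 308 + 470) / 5 = 1389/5 = 277.8000
Detrended value: 455 − 277.8000 = 177.20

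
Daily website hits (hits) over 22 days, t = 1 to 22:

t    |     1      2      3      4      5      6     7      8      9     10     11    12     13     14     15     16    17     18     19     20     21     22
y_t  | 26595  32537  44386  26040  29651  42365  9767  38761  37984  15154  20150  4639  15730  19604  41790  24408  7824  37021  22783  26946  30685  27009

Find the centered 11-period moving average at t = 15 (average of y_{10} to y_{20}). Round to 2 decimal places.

21459.00

Sum of periods 10–20: 15154 + 20150 + 4639 + 15730 + 19604 + 41790 + 24408 + 7824 + 37021 + 22783 + 26946 = 236049
Divide by 11: 236049 / 11 = 21459.00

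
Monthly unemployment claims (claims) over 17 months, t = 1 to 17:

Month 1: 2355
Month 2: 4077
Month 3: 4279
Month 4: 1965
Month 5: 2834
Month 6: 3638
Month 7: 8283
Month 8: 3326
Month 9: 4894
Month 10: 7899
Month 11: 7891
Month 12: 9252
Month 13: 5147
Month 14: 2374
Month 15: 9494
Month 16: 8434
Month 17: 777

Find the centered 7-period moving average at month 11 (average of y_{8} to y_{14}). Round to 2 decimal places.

Sum of periods 8–14: 3326 + 4894 + 7899 + 7891 + 9252 + 5147 + 2374 = 40783
Divide by 7: 40783 / 7 = 5826.14

5826.14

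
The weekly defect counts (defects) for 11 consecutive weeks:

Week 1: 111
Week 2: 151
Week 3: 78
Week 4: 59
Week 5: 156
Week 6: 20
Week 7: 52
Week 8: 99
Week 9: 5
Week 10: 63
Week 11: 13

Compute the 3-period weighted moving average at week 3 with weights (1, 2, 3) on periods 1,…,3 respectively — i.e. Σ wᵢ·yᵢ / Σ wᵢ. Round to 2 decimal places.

Weighted sum: 1·111 + 2·151 + 3·78 = 111 + 302 + 234 = 647
Weight total: 1 + 2 + 3 = 6
WMA = 647 / 6 = 107.83

107.83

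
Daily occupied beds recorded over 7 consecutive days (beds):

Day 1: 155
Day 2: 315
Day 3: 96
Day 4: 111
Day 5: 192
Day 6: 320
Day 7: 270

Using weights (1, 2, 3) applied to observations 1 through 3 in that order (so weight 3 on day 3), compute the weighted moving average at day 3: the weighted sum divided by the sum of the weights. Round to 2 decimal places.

178.83

Weighted sum: 1·155 + 2·315 + 3·96 = 155 + 630 + 288 = 1073
Weight total: 1 + 2 + 3 = 6
WMA = 1073 / 6 = 178.83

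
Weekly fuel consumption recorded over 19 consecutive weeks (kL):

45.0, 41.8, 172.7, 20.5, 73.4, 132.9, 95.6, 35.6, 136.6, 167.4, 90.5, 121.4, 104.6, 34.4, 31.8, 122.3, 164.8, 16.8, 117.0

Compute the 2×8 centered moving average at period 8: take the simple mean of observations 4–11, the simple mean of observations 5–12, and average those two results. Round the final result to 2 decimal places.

Sum over 4–11: 20.5 + 73.4 + 132.9 + 95.6 + 35.6 + 136.6 + 167.4 + 90.5 = 752.5
Sum over 5–12: 73.4 + 132.9 + 95.6 + 35.6 + 136.6 + 167.4 + 90.5 + 121.4 = 853.4
CMA at t=8 = (752.5 + 853.4) / (2·8) = 1605.9 / 16 = 100.37

100.37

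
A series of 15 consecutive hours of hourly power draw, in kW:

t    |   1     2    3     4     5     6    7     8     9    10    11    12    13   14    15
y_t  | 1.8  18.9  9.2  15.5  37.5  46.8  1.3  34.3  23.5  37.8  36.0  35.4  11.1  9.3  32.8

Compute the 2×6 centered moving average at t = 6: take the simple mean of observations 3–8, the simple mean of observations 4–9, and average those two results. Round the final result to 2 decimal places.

Sum over 3–8: 9.2 + 15.5 + 37.5 + 46.8 + 1.3 + 34.3 = 144.6
Sum over 4–9: 15.5 + 37.5 + 46.8 + 1.3 + 34.3 + 23.5 = 158.9
CMA at t=6 = (144.6 + 158.9) / (2·6) = 303.5 / 12 = 25.29

25.29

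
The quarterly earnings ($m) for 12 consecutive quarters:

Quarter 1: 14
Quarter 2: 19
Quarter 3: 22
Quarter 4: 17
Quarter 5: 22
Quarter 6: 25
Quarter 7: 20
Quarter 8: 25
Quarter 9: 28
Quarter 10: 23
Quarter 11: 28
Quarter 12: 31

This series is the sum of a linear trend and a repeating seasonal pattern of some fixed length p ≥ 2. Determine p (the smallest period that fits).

First differences y_{t+1} − y_t: 5, 3, -5, 5, 3, -5, 5, 3, …
The difference pattern repeats every 3 terms and not for any smaller step, so p = 3.

3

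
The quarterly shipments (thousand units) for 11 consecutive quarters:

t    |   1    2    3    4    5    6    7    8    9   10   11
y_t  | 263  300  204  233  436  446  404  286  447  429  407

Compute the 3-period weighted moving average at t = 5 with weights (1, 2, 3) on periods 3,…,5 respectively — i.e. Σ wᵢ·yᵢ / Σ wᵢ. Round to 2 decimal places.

Weighted sum: 1·204 + 2·233 + 3·436 = 204 + 466 + 1308 = 1978
Weight total: 1 + 2 + 3 = 6
WMA = 1978 / 6 = 329.67

329.67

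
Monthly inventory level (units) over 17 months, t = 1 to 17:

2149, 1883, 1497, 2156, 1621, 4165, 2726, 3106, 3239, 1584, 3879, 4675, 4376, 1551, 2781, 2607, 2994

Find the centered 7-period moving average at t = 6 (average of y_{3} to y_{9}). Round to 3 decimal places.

2644.286

Sum of periods 3–9: 1497 + 2156 + 1621 + 4165 + 2726 + 3106 + 3239 = 18510
Divide by 7: 18510 / 7 = 2644.286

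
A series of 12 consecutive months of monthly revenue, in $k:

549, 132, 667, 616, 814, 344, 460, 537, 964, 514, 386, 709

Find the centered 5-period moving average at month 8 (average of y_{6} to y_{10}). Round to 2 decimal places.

563.80

Sum of periods 6–10: 344 + 460 + 537 + 964 + 514 = 2819
Divide by 5: 2819 / 5 = 563.80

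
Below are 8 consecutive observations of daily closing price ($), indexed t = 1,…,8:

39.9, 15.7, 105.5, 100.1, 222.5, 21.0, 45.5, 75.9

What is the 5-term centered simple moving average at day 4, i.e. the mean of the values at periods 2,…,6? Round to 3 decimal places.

92.960

Sum of periods 2–6: 15.7 + 105.5 + 100.1 + 222.5 + 21.0 = 464.8
Divide by 5: 464.8 / 5 = 92.960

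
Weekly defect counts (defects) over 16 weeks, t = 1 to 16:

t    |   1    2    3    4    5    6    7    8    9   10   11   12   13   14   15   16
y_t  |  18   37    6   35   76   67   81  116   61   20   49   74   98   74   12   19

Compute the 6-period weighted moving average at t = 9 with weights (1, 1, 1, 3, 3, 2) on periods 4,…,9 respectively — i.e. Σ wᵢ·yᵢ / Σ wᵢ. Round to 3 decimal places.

Weighted sum: 1·35 + 1·76 + 1·67 + 3·81 + 3·116 + 2·61 = 35 + 76 + 67 + 243 + 348 + 122 = 891
Weight total: 1 + 1 + 1 + 3 + 3 + 2 = 11
WMA = 891 / 11 = 81.000

81.000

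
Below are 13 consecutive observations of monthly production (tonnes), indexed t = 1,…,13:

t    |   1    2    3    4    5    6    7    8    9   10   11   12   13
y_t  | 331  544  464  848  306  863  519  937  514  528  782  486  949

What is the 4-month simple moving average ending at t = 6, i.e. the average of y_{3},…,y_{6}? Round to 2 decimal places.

620.25

Sum of periods 3–6: 464 + 848 + 306 + 863 = 2481
Divide by 4: 2481 / 4 = 620.25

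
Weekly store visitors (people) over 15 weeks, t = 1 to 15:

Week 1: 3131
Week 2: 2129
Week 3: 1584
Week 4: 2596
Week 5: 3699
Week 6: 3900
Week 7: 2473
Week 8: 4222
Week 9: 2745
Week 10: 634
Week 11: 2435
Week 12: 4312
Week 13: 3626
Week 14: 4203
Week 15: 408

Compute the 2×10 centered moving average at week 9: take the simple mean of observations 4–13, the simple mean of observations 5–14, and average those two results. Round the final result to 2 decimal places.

3144.55

Sum over 4–13: 2596 + 3699 + 3900 + 2473 + 4222 + 2745 + 634 + 2435 + 4312 + 3626 = 30642
Sum over 5–14: 3699 + 3900 + 2473 + 4222 + 2745 + 634 + 2435 + 4312 + 3626 + 4203 = 32249
CMA at t=9 = (30642 + 32249) / (2·10) = 62891 / 20 = 3144.55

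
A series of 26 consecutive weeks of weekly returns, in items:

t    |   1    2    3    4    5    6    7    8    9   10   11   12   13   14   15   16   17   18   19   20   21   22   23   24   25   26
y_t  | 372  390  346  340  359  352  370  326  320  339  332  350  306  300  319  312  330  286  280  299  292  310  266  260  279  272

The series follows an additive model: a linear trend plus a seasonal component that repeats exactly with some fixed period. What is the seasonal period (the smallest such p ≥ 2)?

5

First differences y_{t+1} − y_t: 18, -44, -6, 19, -7, 18, -44, -6, 19, -7, 18, -44, …
The difference pattern repeats every 5 terms and not for any smaller step, so p = 5.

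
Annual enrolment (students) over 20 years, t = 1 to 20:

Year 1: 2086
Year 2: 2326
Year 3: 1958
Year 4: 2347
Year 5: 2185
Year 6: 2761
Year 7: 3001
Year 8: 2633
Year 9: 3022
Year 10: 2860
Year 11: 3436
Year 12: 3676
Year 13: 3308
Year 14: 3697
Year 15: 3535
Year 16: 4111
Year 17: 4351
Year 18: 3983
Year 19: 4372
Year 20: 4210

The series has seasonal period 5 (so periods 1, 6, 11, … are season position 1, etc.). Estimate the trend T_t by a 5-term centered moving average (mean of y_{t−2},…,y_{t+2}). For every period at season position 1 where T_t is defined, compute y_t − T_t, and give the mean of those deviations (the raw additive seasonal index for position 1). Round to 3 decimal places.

Season position 1 occurs at t = 6, 11, 16 (where T_t is defined).
t=6: T_6 = 2585.40000; y_6 − T_6 = 2761 − 2585.40000 = 175.60000
t=11: T_11 = 3260.40000; y_11 − T_11 = 3436 − 3260.40000 = 175.60000
t=16: T_16 = 3935.40000; y_16 − T_16 = 4111 − 3935.40000 = 175.60000
Mean deviation: (175.60000 + 175.60000 + 175.60000) / 3 = 175.600

175.600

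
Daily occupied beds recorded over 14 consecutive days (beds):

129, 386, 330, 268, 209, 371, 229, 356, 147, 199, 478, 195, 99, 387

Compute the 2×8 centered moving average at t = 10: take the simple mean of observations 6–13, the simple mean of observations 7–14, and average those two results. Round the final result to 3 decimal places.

Sum over 6–13: 371 + 229 + 356 + 147 + 199 + 478 + 195 + 99 = 2074
Sum over 7–14: 229 + 356 + 147 + 199 + 478 + 195 + 99 + 387 = 2090
CMA at t=10 = (2074 + 2090) / (2·8) = 4164 / 16 = 260.250

260.250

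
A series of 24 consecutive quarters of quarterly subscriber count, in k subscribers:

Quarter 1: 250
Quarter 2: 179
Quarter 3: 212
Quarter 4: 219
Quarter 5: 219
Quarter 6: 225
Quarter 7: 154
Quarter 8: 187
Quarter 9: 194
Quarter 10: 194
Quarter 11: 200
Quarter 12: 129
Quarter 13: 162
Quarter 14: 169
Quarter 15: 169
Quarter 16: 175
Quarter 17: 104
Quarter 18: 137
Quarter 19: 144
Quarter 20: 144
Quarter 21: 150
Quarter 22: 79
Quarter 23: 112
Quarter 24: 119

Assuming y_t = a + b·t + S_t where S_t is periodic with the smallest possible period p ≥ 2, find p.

5

First differences y_{t+1} − y_t: -71, 33, 7, 0, 6, -71, 33, 7, 0, 6, -71, 33, …
The difference pattern repeats every 5 terms and not for any smaller step, so p = 5.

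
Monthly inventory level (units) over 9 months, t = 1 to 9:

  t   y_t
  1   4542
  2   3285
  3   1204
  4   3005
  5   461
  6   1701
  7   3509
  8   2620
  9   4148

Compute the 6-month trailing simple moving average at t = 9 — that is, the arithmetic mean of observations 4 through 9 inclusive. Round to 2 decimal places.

Sum of periods 4–9: 3005 + 461 + 1701 + 3509 + 2620 + 4148 = 15444
Divide by 6: 15444 / 6 = 2574.00

2574.00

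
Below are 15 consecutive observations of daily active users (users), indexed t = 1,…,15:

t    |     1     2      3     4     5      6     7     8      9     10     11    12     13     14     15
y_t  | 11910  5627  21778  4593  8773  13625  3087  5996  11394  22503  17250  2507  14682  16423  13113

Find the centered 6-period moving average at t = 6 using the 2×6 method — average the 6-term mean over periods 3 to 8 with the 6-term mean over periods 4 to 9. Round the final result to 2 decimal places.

Sum over 3–8: 21778 + 4593 + 8773 + 13625 + 3087 + 5996 = 57852
Sum over 4–9: 4593 + 8773 + 13625 + 3087 + 5996 + 11394 = 47468
CMA at t=6 = (57852 + 47468) / (2·6) = 105320 / 12 = 8776.67

8776.67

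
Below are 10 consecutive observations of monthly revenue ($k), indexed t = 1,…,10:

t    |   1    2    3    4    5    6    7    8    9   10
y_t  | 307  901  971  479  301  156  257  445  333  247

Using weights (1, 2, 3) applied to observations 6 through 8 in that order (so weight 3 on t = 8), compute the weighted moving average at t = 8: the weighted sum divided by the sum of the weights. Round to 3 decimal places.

334.167

Weighted sum: 1·156 + 2·257 + 3·445 = 156 + 514 + 1335 = 2005
Weight total: 1 + 2 + 3 = 6
WMA = 2005 / 6 = 334.167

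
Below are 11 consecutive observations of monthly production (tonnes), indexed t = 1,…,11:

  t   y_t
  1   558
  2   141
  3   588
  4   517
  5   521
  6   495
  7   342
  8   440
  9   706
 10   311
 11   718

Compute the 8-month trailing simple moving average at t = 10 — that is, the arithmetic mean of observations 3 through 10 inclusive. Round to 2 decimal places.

490.00

Sum of periods 3–10: 588 + 517 + 521 + 495 + 342 + 440 + 706 + 311 = 3920
Divide by 8: 3920 / 8 = 490.00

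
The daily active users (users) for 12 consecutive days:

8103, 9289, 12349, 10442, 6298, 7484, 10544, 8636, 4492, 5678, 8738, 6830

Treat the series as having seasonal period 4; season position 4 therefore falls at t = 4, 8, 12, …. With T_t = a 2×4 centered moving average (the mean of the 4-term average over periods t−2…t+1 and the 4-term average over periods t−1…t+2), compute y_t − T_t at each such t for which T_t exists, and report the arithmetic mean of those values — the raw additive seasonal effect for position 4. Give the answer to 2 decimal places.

Season position 4 occurs at t = 4, 8 (where T_t is defined).
t=4: T_4 = 9368.8750; y_4 − T_4 = 10442 − 9368.8750 = 1073.1250
t=8: T_8 = 7563.2500; y_8 − T_8 = 8636 − 7563.2500 = 1072.7500
Mean deviation: (1073.1250 + 1072.7500) / 2 = 1072.94

1072.94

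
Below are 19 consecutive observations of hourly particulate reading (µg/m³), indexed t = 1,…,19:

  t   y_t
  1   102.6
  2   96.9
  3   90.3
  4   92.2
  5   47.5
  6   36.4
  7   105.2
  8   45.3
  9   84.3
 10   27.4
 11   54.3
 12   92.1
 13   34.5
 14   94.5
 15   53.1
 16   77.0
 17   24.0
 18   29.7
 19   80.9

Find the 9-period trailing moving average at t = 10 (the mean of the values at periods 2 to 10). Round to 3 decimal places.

69.500

Sum of periods 2–10: 96.9 + 90.3 + 92.2 + 47.5 + 36.4 + 105.2 + 45.3 + 84.3 + 27.4 = 625.5
Divide by 9: 625.5 / 9 = 69.500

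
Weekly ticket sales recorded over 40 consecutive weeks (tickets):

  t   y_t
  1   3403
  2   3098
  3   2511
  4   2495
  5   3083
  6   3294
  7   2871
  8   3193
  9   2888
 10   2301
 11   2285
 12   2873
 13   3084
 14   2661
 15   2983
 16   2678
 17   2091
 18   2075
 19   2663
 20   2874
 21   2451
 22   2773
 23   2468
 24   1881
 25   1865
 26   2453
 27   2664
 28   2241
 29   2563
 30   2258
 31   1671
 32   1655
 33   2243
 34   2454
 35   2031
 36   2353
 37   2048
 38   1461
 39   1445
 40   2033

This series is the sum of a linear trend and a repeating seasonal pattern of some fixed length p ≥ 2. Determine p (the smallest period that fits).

7

First differences y_{t+1} − y_t: -305, -587, -16, 588, 211, -423, 322, -305, -587, -16, 588, 211, -423, 322, -305, -587, …
The difference pattern repeats every 7 terms and not for any smaller step, so p = 7.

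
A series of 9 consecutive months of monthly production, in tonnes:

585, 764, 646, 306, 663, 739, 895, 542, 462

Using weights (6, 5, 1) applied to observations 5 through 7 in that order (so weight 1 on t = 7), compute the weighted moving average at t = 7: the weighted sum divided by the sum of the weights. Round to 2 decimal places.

Weighted sum: 6·663 + 5·739 + 1·895 = 3978 + 3695 + 895 = 8568
Weight total: 6 + 5 + 1 = 12
WMA = 8568 / 12 = 714.00

714.00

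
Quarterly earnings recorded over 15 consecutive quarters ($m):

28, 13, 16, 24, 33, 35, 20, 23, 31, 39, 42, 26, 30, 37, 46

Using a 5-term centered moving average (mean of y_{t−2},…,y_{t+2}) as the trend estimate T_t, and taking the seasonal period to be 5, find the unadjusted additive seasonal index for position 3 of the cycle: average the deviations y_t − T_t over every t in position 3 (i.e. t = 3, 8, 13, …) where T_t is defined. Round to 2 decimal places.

Season position 3 occurs at t = 3, 8, 13 (where T_t is defined).
t=3: T_3 = 22.8000; y_3 − T_3 = 16 − 22.8000 = -6.8000
t=8: T_8 = 29.6000; y_8 − T_8 = 23 − 29.6000 = -6.6000
t=13: T_13 = 36.2000; y_13 − T_13 = 30 − 36.2000 = -6.2000
Mean deviation: (-6.8000 + -6.6000 + -6.2000) / 3 = -6.53

-6.53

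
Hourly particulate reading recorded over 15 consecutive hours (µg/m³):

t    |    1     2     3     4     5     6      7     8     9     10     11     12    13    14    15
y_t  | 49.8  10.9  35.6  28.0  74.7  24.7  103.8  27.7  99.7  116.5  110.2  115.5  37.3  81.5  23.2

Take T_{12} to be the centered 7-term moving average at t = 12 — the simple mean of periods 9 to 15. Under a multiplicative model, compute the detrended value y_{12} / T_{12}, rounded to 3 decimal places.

1.385

Trend T_12 = (99.7 + 116.5 + 110.2 + 115.5 + 37.3 + 81.5 + 23.2) / 7 = 583.9/7 = 83.41429
Ratio to trend: 115.5 / 83.41429 = 1.385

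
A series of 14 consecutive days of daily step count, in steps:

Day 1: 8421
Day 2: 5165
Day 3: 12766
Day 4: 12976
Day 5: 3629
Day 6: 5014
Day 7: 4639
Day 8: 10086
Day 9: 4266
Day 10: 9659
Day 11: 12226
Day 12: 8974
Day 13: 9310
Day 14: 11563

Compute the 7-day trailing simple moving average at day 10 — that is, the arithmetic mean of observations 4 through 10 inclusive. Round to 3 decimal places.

Sum of periods 4–10: 12976 + 3629 + 5014 + 4639 + 10086 + 4266 + 9659 = 50269
Divide by 7: 50269 / 7 = 7181.286

7181.286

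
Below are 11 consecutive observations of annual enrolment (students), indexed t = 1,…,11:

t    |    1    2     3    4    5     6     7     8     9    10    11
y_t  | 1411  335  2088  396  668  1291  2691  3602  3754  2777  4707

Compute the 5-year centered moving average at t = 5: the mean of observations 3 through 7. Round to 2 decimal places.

1426.80

Sum of periods 3–7: 2088 + 396 + 668 + 1291 + 2691 = 7134
Divide by 5: 7134 / 5 = 1426.80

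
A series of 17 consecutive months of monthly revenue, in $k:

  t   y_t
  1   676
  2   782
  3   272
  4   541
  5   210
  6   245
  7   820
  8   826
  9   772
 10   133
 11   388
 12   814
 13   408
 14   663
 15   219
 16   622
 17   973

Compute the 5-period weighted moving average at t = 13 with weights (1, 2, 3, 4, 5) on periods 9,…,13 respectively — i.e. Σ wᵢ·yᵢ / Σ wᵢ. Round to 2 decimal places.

Weighted sum: 1·772 + 2·133 + 3·388 + 4·814 + 5·408 = 772 + 266 + 1164 + 3256 + 2040 = 7498
Weight total: 1 + 2 + 3 + 4 + 5 = 15
WMA = 7498 / 15 = 499.87

499.87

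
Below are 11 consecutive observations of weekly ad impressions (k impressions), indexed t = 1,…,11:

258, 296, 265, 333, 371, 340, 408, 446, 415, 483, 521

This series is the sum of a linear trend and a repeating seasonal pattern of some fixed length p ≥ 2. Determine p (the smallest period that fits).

First differences y_{t+1} − y_t: 38, -31, 68, 38, -31, 68, 38, -31, …
The difference pattern repeats every 3 terms and not for any smaller step, so p = 3.

3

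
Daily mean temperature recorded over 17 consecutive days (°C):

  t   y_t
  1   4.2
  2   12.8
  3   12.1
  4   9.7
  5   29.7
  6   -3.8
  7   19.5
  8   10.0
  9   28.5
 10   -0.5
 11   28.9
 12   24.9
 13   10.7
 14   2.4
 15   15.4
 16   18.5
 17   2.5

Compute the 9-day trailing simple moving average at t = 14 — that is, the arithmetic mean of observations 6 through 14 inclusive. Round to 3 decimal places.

13.400

Sum of periods 6–14: (-3.8) + 19.5 + 10.0 + 28.5 + (-0.5) + 28.9 + 24.9 + 10.7 + 2.4 = 120.6
Divide by 9: 120.6 / 9 = 13.400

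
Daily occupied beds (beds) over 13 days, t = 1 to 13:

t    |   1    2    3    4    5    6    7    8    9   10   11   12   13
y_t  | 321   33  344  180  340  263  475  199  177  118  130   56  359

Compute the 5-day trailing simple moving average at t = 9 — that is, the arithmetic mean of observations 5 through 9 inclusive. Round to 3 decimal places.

290.800

Sum of periods 5–9: 340 + 263 + 475 + 199 + 177 = 1454
Divide by 5: 1454 / 5 = 290.800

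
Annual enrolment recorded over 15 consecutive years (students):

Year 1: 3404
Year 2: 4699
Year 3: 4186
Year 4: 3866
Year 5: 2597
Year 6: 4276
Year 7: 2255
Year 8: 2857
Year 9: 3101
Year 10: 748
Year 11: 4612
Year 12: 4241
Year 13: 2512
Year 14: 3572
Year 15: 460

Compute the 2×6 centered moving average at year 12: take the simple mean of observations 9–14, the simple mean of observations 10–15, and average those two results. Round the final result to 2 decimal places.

Sum over 9–14: 3101 + 748 + 4612 + 4241 + 2512 + 3572 = 18786
Sum over 10–15: 748 + 4612 + 4241 + 2512 + 3572 + 460 = 16145
CMA at t=12 = (18786 + 16145) / (2·6) = 34931 / 12 = 2910.92

2910.92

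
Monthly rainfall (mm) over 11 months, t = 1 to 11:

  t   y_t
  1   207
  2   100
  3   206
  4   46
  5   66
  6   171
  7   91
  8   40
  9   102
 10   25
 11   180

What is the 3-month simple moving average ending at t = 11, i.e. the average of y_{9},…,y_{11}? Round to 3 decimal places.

Sum of periods 9–11: 102 + 25 + 180 = 307
Divide by 3: 307 / 3 = 102.333

102.333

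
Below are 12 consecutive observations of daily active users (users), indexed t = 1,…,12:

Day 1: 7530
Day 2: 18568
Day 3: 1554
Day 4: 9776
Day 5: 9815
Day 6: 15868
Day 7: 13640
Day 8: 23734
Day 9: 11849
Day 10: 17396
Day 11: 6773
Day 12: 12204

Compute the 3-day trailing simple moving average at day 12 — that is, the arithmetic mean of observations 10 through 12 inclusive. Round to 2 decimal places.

12124.33

Sum of periods 10–12: 17396 + 6773 + 12204 = 36373
Divide by 3: 36373 / 3 = 12124.33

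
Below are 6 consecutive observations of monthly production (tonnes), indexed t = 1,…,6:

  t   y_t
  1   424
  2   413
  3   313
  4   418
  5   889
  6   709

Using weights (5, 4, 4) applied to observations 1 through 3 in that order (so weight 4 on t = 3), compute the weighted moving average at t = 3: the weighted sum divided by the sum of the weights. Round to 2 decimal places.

Weighted sum: 5·424 + 4·413 + 4·313 = 2120 + 1652 + 1252 = 5024
Weight total: 5 + 4 + 4 = 13
WMA = 5024 / 13 = 386.46

386.46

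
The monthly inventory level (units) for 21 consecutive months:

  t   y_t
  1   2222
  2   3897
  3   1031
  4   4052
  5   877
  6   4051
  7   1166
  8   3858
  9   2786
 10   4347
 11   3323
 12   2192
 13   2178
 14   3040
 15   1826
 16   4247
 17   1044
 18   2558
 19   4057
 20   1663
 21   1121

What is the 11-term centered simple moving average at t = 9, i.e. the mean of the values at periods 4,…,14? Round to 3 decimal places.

Sum of periods 4–14: 4052 + 877 + 4051 + 1166 + 3858 + 2786 + 4347 + 3323 + 2192 + 2178 + 3040 = 31870
Divide by 11: 31870 / 11 = 2897.273

2897.273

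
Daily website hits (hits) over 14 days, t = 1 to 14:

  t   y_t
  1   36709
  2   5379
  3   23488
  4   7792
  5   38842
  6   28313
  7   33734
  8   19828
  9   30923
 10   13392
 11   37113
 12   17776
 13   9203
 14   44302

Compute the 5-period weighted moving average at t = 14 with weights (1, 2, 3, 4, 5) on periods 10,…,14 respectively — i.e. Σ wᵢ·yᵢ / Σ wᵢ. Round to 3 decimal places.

Weighted sum: 1·13392 + 2·37113 + 3·17776 + 4·9203 + 5·44302 = 13392 + 74226 + 53328 + 36812 + 221510 = 399268
Weight total: 1 + 2 + 3 + 4 + 5 = 15
WMA = 399268 / 15 = 26617.867

26617.867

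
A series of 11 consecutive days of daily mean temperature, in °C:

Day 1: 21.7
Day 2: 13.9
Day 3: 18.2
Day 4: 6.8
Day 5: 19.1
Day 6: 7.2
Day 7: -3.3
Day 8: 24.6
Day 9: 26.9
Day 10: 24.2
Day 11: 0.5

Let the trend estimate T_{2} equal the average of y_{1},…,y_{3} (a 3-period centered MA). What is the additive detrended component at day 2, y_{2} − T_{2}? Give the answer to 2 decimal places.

Trend T_2 = (21.7 + 13.9 + 18.2) / 3 = 53.8/3 = 17.9333
Detrended value: 13.9 − 17.9333 = -4.03

-4.03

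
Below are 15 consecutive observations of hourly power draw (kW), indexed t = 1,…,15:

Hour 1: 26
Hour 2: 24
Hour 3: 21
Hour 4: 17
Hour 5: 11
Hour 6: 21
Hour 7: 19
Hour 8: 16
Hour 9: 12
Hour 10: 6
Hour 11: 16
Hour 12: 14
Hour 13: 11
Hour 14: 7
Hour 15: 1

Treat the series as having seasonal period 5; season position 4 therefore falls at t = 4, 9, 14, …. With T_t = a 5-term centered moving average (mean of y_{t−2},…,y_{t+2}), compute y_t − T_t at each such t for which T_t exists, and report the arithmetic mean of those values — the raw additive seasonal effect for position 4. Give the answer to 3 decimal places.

-1.800

Season position 4 occurs at t = 4, 9 (where T_t is defined).
t=4: T_4 = 18.80000; y_4 − T_4 = 17 − 18.80000 = -1.80000
t=9: T_9 = 13.80000; y_9 − T_9 = 12 − 13.80000 = -1.80000
Mean deviation: (-1.80000 + -1.80000) / 2 = -1.800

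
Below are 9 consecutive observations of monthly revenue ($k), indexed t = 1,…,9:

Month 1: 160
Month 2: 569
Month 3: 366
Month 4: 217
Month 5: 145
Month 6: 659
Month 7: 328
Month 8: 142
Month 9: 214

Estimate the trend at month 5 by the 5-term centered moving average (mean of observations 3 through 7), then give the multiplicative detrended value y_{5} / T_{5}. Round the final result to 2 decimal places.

Trend T_5 = (366 + 217 + 145 + 659 + 328) / 5 = 1715/5 = 343.0000
Ratio to trend: 145 / 343.0000 = 0.42

0.42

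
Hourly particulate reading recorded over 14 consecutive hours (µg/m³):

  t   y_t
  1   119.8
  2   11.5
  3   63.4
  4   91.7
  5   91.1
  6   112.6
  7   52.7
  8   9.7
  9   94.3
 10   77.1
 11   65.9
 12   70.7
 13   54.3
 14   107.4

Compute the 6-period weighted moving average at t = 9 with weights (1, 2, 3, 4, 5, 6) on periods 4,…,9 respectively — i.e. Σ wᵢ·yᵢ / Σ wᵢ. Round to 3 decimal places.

Weighted sum: 1·91.7 + 2·91.1 + 3·112.6 + 4·52.7 + 5·9.7 + 6·94.3 = 91.7 + 182.2 + 337.8 + 210.8 + 48.5 + 565.8 = 1436.8
Weight total: 1 + 2 + 3 + 4 + 5 + 6 = 21
WMA = 1436.8 / 21 = 68.419

68.419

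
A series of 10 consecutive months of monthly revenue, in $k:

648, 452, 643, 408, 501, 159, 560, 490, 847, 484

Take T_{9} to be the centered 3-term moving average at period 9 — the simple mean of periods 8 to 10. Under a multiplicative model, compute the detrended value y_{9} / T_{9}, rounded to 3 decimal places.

Trend T_9 = (490 + 847 + 484) / 3 = 1821/3 = 607.00000
Ratio to trend: 847 / 607.00000 = 1.395

1.395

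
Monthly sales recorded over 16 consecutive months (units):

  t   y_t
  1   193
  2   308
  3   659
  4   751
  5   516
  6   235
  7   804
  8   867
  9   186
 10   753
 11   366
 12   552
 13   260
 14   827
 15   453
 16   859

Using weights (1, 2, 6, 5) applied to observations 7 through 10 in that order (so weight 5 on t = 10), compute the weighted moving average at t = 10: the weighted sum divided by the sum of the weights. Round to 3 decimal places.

529.929

Weighted sum: 1·804 + 2·867 + 6·186 + 5·753 = 804 + 1734 + 1116 + 3765 = 7419
Weight total: 1 + 2 + 6 + 5 = 14
WMA = 7419 / 14 = 529.929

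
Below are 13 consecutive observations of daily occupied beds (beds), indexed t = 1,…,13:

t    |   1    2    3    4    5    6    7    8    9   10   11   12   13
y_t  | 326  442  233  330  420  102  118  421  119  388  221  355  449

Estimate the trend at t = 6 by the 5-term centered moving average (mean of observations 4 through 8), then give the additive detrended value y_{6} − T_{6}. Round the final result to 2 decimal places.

-176.20

Trend T_6 = (330 + 420 + 102 + 118 + 421) / 5 = 1391/5 = 278.2000
Detrended value: 102 − 278.2000 = -176.20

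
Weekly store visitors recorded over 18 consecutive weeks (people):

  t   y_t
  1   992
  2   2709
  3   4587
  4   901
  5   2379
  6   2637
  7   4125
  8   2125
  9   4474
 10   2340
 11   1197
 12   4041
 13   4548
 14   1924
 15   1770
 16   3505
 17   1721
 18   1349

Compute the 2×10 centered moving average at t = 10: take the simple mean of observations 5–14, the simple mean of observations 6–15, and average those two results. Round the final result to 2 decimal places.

2948.55

Sum over 5–14: 2379 + 2637 + 4125 + 2125 + 4474 + 2340 + 1197 + 4041 + 4548 + 1924 = 29790
Sum over 6–15: 2637 + 4125 + 2125 + 4474 + 2340 + 1197 + 4041 + 4548 + 1924 + 1770 = 29181
CMA at t=10 = (29790 + 29181) / (2·10) = 58971 / 20 = 2948.55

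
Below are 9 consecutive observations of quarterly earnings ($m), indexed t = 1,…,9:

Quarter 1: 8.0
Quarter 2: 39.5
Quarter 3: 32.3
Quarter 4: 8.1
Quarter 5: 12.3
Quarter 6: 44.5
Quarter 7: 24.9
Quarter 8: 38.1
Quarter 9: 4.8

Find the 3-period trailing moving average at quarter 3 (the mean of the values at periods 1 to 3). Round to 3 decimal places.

Sum of periods 1–3: 8.0 + 39.5 + 32.3 = 79.8
Divide by 3: 79.8 / 3 = 26.600

26.600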